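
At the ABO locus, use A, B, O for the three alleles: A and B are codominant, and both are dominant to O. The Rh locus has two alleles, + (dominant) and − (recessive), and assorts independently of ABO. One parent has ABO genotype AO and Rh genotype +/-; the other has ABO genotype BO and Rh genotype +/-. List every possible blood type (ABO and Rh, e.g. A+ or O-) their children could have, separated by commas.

Gametes from AO × BO give offspring ABO genotypes AB, AO, BO, OO, i.e. phenotypes O, A, B, AB.
Rh cross +/- × +/- → phenotypes Rh+, Rh-.
Combining independently: O+, O-, A+, A-, B+, B-, AB+, AB-.

O+, O-, A+, A-, B+, B-, AB+, AB-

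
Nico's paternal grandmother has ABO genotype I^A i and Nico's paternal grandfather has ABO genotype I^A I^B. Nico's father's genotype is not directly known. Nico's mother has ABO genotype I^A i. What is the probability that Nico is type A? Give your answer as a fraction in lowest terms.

Nico's father's ABO genotype from I^A i × I^A I^B: 1/4 I^A I^A, 1/4 I^A I^B, 1/4 I^A i, 1/4 I^B i.
Crossing each possibility with the mother I^A i and summing P(type A): 1/4·1 + 1/4·1/2 + 1/4·3/4 + 1/4·1/4 = 5/8.

5/8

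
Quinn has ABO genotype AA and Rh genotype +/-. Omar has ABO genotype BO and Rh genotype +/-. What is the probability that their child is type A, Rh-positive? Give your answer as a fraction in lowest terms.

3/8

ABO cross AA × BO → offspring phenotypes: 1/2 A, 1/2 AB.
Rh cross +/- × +/- → 3/4 Rh+, 1/4 Rh-.
Independent loci: P(type A, Rh-positive) = 1/2 × 3/4 = 3/8.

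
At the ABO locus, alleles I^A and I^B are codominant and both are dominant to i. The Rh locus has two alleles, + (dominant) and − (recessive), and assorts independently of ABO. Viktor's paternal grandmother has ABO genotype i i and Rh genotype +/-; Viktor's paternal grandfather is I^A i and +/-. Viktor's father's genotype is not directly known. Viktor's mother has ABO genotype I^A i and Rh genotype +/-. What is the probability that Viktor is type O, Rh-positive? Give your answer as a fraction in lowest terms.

Viktor's father's ABO genotype from i i × I^A i: 1/2 I^A i, 1/2 i i.
Crossing each possibility with the mother I^A i and summing P(type O): 1/2·1/4 + 1/2·1/2 = 3/8.
Similarly for Rh via the father's Rh distribution: P(Rh+) = 3/4.
Independent loci: 3/8 × 3/4 = 9/32.

9/32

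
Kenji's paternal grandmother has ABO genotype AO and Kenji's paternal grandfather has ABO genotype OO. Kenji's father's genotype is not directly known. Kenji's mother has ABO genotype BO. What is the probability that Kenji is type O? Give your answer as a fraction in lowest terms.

Kenji's father's ABO genotype from AO × OO: 1/2 AO, 1/2 OO.
Crossing each possibility with the mother BO and summing P(type O): 1/2·1/4 + 1/2·1/2 = 3/8.

3/8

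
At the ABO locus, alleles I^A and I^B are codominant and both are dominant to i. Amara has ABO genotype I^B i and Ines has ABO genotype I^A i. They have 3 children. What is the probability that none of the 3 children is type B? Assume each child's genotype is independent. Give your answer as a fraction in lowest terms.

27/64

ABO cross I^B i × I^A i → 1/4 O, 1/4 A, 1/4 B, 1/4 AB.
So P(type B) = 1/4 per child.
P(not type B) = 3/4 for one child; (3/4)^3 = 27/64.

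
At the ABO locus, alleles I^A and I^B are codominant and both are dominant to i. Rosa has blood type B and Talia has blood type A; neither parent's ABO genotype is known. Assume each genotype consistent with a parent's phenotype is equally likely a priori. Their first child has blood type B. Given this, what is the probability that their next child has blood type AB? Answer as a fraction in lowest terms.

Possible genotypes: Rosa ∈ {I^B I^B, I^B i}; Talia ∈ {I^A I^A, I^A i}.
Weight each parental genotype pair by prior × P(type-B child):
  I^B I^B × I^A i: posterior weight 2/3; P(next child type AB) = 1/2.
  I^B i × I^A i: posterior weight 1/3; P(next child type AB) = 1/4.
Weighted sum = 5/12.

5/12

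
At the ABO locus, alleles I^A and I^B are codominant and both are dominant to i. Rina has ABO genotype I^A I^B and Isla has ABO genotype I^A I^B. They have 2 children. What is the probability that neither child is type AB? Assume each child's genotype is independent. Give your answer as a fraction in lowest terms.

1/4

ABO cross I^A I^B × I^A I^B → 1/4 A, 1/4 B, 1/2 AB.
So P(type AB) = 1/2 per child.
P(not type AB) = 1/2 for one child; (1/2)^2 = 1/4.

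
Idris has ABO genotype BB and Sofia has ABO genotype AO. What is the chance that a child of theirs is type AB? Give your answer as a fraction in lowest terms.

1/2

ABO cross BB × AO → offspring phenotypes: 1/2 B, 1/2 AB.
So P(type AB) = 1/2.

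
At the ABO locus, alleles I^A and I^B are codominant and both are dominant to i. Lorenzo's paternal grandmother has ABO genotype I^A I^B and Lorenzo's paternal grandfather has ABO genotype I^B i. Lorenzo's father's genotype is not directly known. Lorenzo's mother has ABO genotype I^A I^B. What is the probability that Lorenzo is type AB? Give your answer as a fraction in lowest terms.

Lorenzo's father's ABO genotype from I^A I^B × I^B i: 1/4 I^A I^B, 1/4 I^A i, 1/4 I^B I^B, 1/4 I^B i.
Crossing each possibility with the mother I^A I^B and summing P(type AB): 1/4·1/2 + 1/4·1/4 + 1/4·1/2 + 1/4·1/4 = 3/8.

3/8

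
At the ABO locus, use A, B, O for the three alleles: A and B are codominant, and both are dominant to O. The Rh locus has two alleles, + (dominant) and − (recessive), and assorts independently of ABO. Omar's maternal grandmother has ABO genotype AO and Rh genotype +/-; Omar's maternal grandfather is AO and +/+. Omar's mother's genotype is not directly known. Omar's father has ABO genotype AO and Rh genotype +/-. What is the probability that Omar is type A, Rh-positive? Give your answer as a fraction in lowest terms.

Omar's mother's ABO genotype from AO × AO: 1/4 AA, 1/2 AO, 1/4 OO.
Crossing each possibility with the father AO and summing P(type A): 1/4·1 + 1/2·3/4 + 1/4·1/2 = 3/4.
Similarly for Rh via the mother's Rh distribution: P(Rh+) = 7/8.
Independent loci: 3/4 × 7/8 = 21/32.

21/32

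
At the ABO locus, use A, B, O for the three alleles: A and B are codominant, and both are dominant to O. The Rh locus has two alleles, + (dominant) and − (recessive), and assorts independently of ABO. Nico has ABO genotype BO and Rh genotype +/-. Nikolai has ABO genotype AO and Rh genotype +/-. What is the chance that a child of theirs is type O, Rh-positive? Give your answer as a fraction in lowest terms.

ABO cross BO × AO → offspring phenotypes: 1/4 O, 1/4 A, 1/4 B, 1/4 AB.
Rh cross +/- × +/- → 3/4 Rh+, 1/4 Rh-.
Independent loci: P(type O, Rh-positive) = 1/4 × 3/4 = 3/16.

3/16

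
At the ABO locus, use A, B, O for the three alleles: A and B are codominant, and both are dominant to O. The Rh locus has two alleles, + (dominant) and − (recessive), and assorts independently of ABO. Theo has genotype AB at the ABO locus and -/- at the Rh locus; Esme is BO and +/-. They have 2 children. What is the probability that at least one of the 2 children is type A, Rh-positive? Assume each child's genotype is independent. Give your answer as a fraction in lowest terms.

15/64

ABO cross AB × BO → 1/4 A, 1/2 B, 1/4 AB.
Rh cross -/- × +/- → 1/2 Rh+, 1/2 Rh-; so P(type A, Rh-positive) = 1/4 × 1/2 = 1/8 per child.
P(none) = (7/8)^2 = 49/64; P(at least one) = 1 − 49/64 = 15/64.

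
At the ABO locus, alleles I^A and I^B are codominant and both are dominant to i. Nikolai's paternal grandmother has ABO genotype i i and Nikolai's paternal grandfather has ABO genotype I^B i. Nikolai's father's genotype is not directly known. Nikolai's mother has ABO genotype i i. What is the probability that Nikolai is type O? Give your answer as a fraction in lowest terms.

Nikolai's father's ABO genotype from i i × I^B i: 1/2 I^B i, 1/2 i i.
Crossing each possibility with the mother i i and summing P(type O): 1/2·1/2 + 1/2·1 = 3/4.

3/4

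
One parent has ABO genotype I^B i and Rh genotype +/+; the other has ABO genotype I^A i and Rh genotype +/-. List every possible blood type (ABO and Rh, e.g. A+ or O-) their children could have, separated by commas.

O+, A+, B+, AB+

Gametes from I^B i × I^A i give offspring ABO genotypes I^A I^B, I^A i, I^B i, i i, i.e. phenotypes O, A, B, AB.
Rh cross +/+ × +/- → phenotypes Rh+.
Combining independently: O+, A+, B+, AB+.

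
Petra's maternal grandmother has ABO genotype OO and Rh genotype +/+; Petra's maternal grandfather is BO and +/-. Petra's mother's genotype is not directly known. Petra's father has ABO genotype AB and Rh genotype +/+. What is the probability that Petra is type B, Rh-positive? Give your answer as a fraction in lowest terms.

Petra's mother's ABO genotype from OO × BO: 1/2 BO, 1/2 OO.
Crossing each possibility with the father AB and summing P(type B): 1/2·1/2 + 1/2·1/2 = 1/2.
Similarly for Rh via the mother's Rh distribution: P(Rh+) = 1.
Independent loci: 1/2 × 1 = 1/2.

1/2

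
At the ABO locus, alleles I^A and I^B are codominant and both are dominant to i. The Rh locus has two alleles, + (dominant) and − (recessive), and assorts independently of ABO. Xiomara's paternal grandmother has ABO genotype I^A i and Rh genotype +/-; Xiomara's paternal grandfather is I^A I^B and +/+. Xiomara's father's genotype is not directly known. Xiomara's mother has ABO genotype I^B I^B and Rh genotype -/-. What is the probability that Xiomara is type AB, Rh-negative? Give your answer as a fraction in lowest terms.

Xiomara's father's ABO genotype from I^A i × I^A I^B: 1/4 I^A I^A, 1/4 I^A I^B, 1/4 I^A i, 1/4 I^B i.
Crossing each possibility with the mother I^B I^B and summing P(type AB): 1/4·1 + 1/4·1/2 + 1/4·1/2 + 1/4·0 = 1/2.
Similarly for Rh via the father's Rh distribution: P(Rh-) = 1/4.
Independent loci: 1/2 × 1/4 = 1/8.

1/8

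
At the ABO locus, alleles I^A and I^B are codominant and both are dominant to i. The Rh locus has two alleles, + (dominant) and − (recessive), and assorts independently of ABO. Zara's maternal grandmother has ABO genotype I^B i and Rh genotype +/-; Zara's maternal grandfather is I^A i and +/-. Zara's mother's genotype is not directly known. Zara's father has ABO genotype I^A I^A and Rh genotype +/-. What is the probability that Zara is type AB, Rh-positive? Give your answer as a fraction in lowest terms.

Zara's mother's ABO genotype from I^B i × I^A i: 1/4 I^A I^B, 1/4 I^A i, 1/4 I^B i, 1/4 i i.
Crossing each possibility with the father I^A I^A and summing P(type AB): 1/4·1/2 + 1/4·0 + 1/4·1/2 + 1/4·0 = 1/4.
Similarly for Rh via the mother's Rh distribution: P(Rh+) = 3/4.
Independent loci: 1/4 × 3/4 = 3/16.

3/16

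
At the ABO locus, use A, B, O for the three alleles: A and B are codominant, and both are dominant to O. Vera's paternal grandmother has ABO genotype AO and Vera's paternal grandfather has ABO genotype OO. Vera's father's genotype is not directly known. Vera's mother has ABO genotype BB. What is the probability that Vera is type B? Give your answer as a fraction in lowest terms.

3/4

Vera's father's ABO genotype from AO × OO: 1/2 AO, 1/2 OO.
Crossing each possibility with the mother BB and summing P(type B): 1/2·1/2 + 1/2·1 = 3/4.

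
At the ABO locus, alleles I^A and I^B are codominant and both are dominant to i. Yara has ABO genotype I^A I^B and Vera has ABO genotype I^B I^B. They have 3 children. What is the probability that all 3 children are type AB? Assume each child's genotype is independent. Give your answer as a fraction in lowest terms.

1/8

ABO cross I^A I^B × I^B I^B → 1/2 B, 1/2 AB.
So P(type AB) = 1/2 per child.
All 3 independent: (1/2)^3 = 1/8.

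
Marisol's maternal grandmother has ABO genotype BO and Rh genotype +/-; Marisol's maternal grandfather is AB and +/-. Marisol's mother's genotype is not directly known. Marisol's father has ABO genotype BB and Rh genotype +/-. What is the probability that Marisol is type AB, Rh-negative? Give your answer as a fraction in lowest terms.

Marisol's mother's ABO genotype from BO × AB: 1/4 AB, 1/4 AO, 1/4 BB, 1/4 BO.
Crossing each possibility with the father BB and summing P(type AB): 1/4·1/2 + 1/4·1/2 + 1/4·0 + 1/4·0 = 1/4.
Similarly for Rh via the mother's Rh distribution: P(Rh-) = 1/4.
Independent loci: 1/4 × 1/4 = 1/16.

1/16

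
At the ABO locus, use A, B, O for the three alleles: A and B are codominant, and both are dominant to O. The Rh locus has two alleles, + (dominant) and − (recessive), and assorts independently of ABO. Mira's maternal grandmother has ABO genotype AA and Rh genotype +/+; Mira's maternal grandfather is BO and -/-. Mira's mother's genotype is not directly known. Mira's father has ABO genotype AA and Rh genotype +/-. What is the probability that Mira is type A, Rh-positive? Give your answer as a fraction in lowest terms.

Mira's mother's ABO genotype from AA × BO: 1/2 AB, 1/2 AO.
Crossing each possibility with the father AA and summing P(type A): 1/2·1/2 + 1/2·1 = 3/4.
Similarly for Rh via the mother's Rh distribution: P(Rh+) = 3/4.
Independent loci: 3/4 × 3/4 = 9/16.

9/16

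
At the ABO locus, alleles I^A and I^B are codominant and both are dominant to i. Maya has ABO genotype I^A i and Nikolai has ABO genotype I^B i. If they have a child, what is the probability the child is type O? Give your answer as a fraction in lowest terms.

1/4

ABO cross I^A i × I^B i → offspring phenotypes: 1/4 O, 1/4 A, 1/4 B, 1/4 AB.
So P(type O) = 1/4.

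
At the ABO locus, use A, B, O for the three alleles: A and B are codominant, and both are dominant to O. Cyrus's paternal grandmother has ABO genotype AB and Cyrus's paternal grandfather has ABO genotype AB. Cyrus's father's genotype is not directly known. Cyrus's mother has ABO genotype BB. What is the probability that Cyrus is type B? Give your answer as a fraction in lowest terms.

1/2

Cyrus's father's ABO genotype from AB × AB: 1/4 AA, 1/2 AB, 1/4 BB.
Crossing each possibility with the mother BB and summing P(type B): 1/4·0 + 1/2·1/2 + 1/4·1 = 1/2.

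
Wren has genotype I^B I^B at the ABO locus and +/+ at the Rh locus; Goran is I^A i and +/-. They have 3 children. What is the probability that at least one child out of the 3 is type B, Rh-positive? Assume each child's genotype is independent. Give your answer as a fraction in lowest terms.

7/8

ABO cross I^B I^B × I^A i → 1/2 B, 1/2 AB.
Rh cross +/+ × +/- → 1 Rh+; so P(type B, Rh-positive) = 1/2 × 1 = 1/2 per child.
P(none) = (1/2)^3 = 1/8; P(at least one) = 1 − 1/8 = 7/8.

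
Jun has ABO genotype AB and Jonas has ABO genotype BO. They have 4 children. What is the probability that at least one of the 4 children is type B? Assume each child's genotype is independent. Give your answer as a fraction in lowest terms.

15/16

ABO cross AB × BO → 1/4 A, 1/2 B, 1/4 AB.
So P(type B) = 1/2 per child.
P(none) = (1/2)^4 = 1/16; P(at least one) = 1 − 1/16 = 15/16.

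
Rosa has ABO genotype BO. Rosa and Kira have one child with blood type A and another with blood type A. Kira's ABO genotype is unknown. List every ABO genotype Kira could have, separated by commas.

For each candidate genotype of Kira, check whether crossing it with BO can produce every observed child phenotype.
  AA → possible child types {A, AB} ✓
  AB → possible child types {A, B, AB} ✓
  AO → possible child types {O, A, B, AB} ✓
  BB → possible child types {B} ✗
  BO → possible child types {O, B} ✗
  OO → possible child types {O, B} ✗

AA, AB, AO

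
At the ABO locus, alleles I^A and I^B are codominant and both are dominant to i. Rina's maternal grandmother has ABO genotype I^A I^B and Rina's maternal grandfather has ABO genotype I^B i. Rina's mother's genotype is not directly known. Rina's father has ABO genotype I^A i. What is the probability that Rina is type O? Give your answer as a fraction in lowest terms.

1/8

Rina's mother's ABO genotype from I^A I^B × I^B i: 1/4 I^A I^B, 1/4 I^A i, 1/4 I^B I^B, 1/4 I^B i.
Crossing each possibility with the father I^A i and summing P(type O): 1/4·0 + 1/4·1/4 + 1/4·0 + 1/4·1/4 = 1/8.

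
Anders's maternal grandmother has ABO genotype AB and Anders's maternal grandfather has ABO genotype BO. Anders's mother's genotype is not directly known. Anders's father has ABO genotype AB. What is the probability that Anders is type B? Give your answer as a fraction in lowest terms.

Anders's mother's ABO genotype from AB × BO: 1/4 AB, 1/4 AO, 1/4 BB, 1/4 BO.
Crossing each possibility with the father AB and summing P(type B): 1/4·1/4 + 1/4·1/4 + 1/4·1/2 + 1/4·1/2 = 3/8.

3/8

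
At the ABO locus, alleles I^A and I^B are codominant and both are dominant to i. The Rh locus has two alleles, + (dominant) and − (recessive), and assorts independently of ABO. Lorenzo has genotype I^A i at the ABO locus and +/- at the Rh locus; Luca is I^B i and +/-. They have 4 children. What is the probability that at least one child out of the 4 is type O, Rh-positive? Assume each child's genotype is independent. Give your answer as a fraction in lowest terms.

ABO cross I^A i × I^B i → 1/4 O, 1/4 A, 1/4 B, 1/4 AB.
Rh cross +/- × +/- → 3/4 Rh+, 1/4 Rh-; so P(type O, Rh-positive) = 1/4 × 3/4 = 3/16 per child.
P(none) = (13/16)^4 = 28561/65536; P(at least one) = 1 − 28561/65536 = 36975/65536.

36975/65536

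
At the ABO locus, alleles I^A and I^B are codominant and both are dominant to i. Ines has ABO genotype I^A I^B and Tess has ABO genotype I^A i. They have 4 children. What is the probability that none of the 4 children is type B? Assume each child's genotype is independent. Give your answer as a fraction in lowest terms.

81/256

ABO cross I^A I^B × I^A i → 1/2 A, 1/4 B, 1/4 AB.
So P(type B) = 1/4 per child.
P(not type B) = 3/4 for one child; (3/4)^4 = 81/256.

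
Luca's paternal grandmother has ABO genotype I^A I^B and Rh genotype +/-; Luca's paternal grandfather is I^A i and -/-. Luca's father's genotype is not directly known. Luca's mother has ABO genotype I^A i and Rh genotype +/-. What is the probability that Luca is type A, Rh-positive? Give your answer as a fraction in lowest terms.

25/64

Luca's father's ABO genotype from I^A I^B × I^A i: 1/4 I^A I^A, 1/4 I^A I^B, 1/4 I^A i, 1/4 I^B i.
Crossing each possibility with the mother I^A i and summing P(type A): 1/4·1 + 1/4·1/2 + 1/4·3/4 + 1/4·1/4 = 5/8.
Similarly for Rh via the father's Rh distribution: P(Rh+) = 5/8.
Independent loci: 5/8 × 5/8 = 25/64.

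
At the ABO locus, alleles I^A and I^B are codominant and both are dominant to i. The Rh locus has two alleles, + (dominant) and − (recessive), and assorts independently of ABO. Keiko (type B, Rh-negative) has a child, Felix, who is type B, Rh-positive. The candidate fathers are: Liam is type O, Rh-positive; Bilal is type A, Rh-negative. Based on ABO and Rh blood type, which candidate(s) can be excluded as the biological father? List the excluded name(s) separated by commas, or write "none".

Bilal

A candidate is excluded only if no genotype consistent with his phenotype could produce a type B, Rh-positive child with a type B, Rh-negative mother.
Bilal (type A, Rh-): no genotype consistent with that phenotype can produce a type-B Rh+ child with a type-B mother.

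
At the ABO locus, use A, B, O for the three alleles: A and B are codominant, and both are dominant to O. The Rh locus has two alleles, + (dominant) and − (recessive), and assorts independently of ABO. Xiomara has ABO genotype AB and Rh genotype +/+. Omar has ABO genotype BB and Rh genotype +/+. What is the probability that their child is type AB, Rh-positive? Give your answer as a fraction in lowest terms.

ABO cross AB × BB → offspring phenotypes: 1/2 B, 1/2 AB.
Rh cross +/+ × +/+ → 1 Rh+.
Independent loci: P(type AB, Rh-positive) = 1/2 × 1 = 1/2.

1/2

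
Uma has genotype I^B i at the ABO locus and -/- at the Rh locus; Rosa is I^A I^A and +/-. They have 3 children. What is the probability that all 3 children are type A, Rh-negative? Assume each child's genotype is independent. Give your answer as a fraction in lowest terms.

ABO cross I^B i × I^A I^A → 1/2 A, 1/2 AB.
Rh cross -/- × +/- → 1/2 Rh+, 1/2 Rh-; so P(type A, Rh-negative) = 1/2 × 1/2 = 1/4 per child.
All 3 independent: (1/4)^3 = 1/64.

1/64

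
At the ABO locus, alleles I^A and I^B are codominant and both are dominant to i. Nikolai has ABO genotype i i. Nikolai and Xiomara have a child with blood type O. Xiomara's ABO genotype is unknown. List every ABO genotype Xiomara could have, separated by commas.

For each candidate genotype of Xiomara, check whether crossing it with i i can produce every observed child phenotype.
  I^A I^A → possible child types {A} ✗
  I^A I^B → possible child types {A, B} ✗
  I^A i → possible child types {O, A} ✓
  I^B I^B → possible child types {B} ✗
  I^B i → possible child types {O, B} ✓
  i i → possible child types {O} ✓

I^A i, I^B i, i i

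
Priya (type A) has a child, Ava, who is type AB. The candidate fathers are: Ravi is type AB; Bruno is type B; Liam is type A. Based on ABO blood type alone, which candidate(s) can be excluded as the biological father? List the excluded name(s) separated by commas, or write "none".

A candidate is excluded only if no genotype consistent with his phenotype could produce a type AB child with a type A mother.
Liam (type A): no genotype consistent with that phenotype can produce a type-AB child with a type-A mother.

Liam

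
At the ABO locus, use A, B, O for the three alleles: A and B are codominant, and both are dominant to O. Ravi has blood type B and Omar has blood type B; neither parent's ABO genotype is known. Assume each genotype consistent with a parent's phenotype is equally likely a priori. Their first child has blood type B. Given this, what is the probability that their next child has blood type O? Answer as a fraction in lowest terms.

1/20

Possible genotypes: Ravi ∈ {BB, BO}; Omar ∈ {BB, BO}.
Weight each parental genotype pair by prior × P(type-B child):
  BB × BB: posterior weight 4/15; P(next child type O) = 0.
  BB × BO: posterior weight 4/15; P(next child type O) = 0.
  BO × BB: posterior weight 4/15; P(next child type O) = 0.
  BO × BO: posterior weight 1/5; P(next child type O) = 1/4.
Weighted sum = 1/20.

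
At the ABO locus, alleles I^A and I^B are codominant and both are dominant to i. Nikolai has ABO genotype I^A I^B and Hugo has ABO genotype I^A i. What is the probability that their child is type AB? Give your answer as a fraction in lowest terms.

1/4

ABO cross I^A I^B × I^A i → offspring phenotypes: 1/2 A, 1/4 B, 1/4 AB.
So P(type AB) = 1/4.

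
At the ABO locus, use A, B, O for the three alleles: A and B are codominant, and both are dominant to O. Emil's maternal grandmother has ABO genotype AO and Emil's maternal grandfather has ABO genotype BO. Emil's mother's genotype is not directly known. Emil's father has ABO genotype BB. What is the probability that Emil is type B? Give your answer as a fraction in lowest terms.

Emil's mother's ABO genotype from AO × BO: 1/4 AB, 1/4 AO, 1/4 BO, 1/4 OO.
Crossing each possibility with the father BB and summing P(type B): 1/4·1/2 + 1/4·1/2 + 1/4·1 + 1/4·1 = 3/4.

3/4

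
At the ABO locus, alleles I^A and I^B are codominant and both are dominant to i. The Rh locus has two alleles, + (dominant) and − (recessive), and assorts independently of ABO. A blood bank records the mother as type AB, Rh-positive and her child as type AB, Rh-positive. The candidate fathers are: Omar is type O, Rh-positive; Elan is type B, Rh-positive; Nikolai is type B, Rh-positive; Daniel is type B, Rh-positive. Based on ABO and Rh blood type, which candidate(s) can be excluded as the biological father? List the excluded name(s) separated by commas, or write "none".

A candidate is excluded only if no genotype consistent with his phenotype could produce a type AB, Rh-positive child with a type AB, Rh-positive mother.
Omar (type O, Rh+): no genotype consistent with that phenotype can produce a type-AB Rh+ child with a type-AB mother.

Omar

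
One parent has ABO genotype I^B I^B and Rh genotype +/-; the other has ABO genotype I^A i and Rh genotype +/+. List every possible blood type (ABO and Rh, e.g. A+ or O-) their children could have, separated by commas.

B+, AB+

Gametes from I^B I^B × I^A i give offspring ABO genotypes I^A I^B, I^B i, i.e. phenotypes B, AB.
Rh cross +/- × +/+ → phenotypes Rh+.
Combining independently: B+, AB+.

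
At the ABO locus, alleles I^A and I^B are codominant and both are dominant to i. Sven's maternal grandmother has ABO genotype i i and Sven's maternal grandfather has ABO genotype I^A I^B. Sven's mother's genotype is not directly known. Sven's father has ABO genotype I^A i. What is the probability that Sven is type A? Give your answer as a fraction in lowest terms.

1/2

Sven's mother's ABO genotype from i i × I^A I^B: 1/2 I^A i, 1/2 I^B i.
Crossing each possibility with the father I^A i and summing P(type A): 1/2·3/4 + 1/2·1/4 = 1/2.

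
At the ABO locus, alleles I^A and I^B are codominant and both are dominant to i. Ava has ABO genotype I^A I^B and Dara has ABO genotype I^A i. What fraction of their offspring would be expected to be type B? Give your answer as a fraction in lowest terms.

1/4

ABO cross I^A I^B × I^A i → offspring phenotypes: 1/2 A, 1/4 B, 1/4 AB.
So P(type B) = 1/4.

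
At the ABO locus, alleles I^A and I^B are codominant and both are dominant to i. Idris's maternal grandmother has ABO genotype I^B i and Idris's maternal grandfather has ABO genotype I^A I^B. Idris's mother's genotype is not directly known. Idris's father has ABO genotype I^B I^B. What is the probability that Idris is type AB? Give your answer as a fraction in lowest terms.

1/4

Idris's mother's ABO genotype from I^B i × I^A I^B: 1/4 I^A I^B, 1/4 I^A i, 1/4 I^B I^B, 1/4 I^B i.
Crossing each possibility with the father I^B I^B and summing P(type AB): 1/4·1/2 + 1/4·1/2 + 1/4·0 + 1/4·0 = 1/4.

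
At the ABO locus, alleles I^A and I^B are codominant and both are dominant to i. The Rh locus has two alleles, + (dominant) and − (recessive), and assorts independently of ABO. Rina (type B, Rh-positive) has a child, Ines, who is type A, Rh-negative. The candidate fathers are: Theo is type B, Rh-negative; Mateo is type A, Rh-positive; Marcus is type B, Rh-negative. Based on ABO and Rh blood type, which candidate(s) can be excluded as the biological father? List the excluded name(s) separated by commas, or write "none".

A candidate is excluded only if no genotype consistent with his phenotype could produce a type A, Rh-negative child with a type B, Rh-positive mother.
Theo (type B, Rh-): no genotype consistent with that phenotype can produce a type-A Rh- child with a type-B mother.
Marcus (type B, Rh-): no genotype consistent with that phenotype can produce a type-A Rh- child with a type-B mother.

Theo, Marcus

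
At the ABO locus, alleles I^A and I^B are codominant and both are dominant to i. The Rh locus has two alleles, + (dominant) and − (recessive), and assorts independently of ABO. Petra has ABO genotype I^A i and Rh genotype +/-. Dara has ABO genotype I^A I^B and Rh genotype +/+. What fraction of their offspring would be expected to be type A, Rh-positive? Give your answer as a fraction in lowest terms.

1/2

ABO cross I^A i × I^A I^B → offspring phenotypes: 1/2 A, 1/4 B, 1/4 AB.
Rh cross +/- × +/+ → 1 Rh+.
Independent loci: P(type A, Rh-positive) = 1/2 × 1 = 1/2.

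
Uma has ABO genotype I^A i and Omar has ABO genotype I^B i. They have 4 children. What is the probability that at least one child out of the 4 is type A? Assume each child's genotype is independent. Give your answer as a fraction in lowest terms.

175/256

ABO cross I^A i × I^B i → 1/4 O, 1/4 A, 1/4 B, 1/4 AB.
So P(type A) = 1/4 per child.
P(none) = (3/4)^4 = 81/256; P(at least one) = 1 − 81/256 = 175/256.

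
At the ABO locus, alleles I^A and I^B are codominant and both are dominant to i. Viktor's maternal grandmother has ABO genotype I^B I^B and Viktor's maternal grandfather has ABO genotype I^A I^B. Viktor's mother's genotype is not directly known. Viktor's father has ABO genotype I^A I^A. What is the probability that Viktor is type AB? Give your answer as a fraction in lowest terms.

Viktor's mother's ABO genotype from I^B I^B × I^A I^B: 1/2 I^A I^B, 1/2 I^B I^B.
Crossing each possibility with the father I^A I^A and summing P(type AB): 1/2·1/2 + 1/2·1 = 3/4.

3/4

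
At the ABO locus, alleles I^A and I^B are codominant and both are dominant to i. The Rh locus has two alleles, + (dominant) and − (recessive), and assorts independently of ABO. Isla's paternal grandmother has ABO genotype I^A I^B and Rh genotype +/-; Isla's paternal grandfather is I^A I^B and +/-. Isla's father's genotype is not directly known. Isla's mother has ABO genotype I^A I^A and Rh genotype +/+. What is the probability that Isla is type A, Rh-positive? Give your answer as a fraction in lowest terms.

1/2

Isla's father's ABO genotype from I^A I^B × I^A I^B: 1/4 I^A I^A, 1/2 I^A I^B, 1/4 I^B I^B.
Crossing each possibility with the mother I^A I^A and summing P(type A): 1/4·1 + 1/2·1/2 + 1/4·0 = 1/2.
Similarly for Rh via the father's Rh distribution: P(Rh+) = 1.
Independent loci: 1/2 × 1 = 1/2.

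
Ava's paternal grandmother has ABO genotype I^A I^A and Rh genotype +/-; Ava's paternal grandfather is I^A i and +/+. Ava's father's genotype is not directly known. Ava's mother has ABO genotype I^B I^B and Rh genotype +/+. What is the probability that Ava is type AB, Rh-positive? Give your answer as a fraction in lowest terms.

Ava's father's ABO genotype from I^A I^A × I^A i: 1/2 I^A I^A, 1/2 I^A i.
Crossing each possibility with the mother I^B I^B and summing P(type AB): 1/2·1 + 1/2·1/2 = 3/4.
Similarly for Rh via the father's Rh distribution: P(Rh+) = 1.
Independent loci: 3/4 × 1 = 3/4.

3/4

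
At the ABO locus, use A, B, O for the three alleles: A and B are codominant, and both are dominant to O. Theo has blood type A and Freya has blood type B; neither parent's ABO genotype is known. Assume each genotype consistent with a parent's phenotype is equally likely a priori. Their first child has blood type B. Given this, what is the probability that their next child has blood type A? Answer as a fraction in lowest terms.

1/12

Possible genotypes: Theo ∈ {AA, AO}; Freya ∈ {BB, BO}.
Weight each parental genotype pair by prior × P(type-B child):
  AO × BB: posterior weight 2/3; P(next child type A) = 0.
  AO × BO: posterior weight 1/3; P(next child type A) = 1/4.
Weighted sum = 1/12.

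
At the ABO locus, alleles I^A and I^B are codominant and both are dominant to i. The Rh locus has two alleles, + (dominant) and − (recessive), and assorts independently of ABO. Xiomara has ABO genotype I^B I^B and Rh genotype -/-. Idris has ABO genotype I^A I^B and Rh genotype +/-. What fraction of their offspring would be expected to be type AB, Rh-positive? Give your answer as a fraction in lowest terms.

1/4

ABO cross I^B I^B × I^A I^B → offspring phenotypes: 1/2 B, 1/2 AB.
Rh cross -/- × +/- → 1/2 Rh+, 1/2 Rh-.
Independent loci: P(type AB, Rh-positive) = 1/2 × 1/2 = 1/4.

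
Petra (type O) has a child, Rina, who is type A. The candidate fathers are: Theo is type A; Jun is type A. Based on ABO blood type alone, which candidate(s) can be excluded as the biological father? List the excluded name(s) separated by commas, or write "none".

A candidate is excluded only if no genotype consistent with his phenotype could produce a type A child with a type O mother.
Every candidate has at least one consistent genotype combination, so none can be excluded.

none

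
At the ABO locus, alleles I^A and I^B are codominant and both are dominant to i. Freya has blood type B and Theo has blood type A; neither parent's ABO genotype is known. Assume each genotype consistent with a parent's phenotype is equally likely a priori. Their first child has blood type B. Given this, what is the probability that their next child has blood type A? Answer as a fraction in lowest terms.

Possible genotypes: Freya ∈ {I^B I^B, I^B i}; Theo ∈ {I^A I^A, I^A i}.
Weight each parental genotype pair by prior × P(type-B child):
  I^B I^B × I^A i: posterior weight 2/3; P(next child type A) = 0.
  I^B i × I^A i: posterior weight 1/3; P(next child type A) = 1/4.
Weighted sum = 1/12.

1/12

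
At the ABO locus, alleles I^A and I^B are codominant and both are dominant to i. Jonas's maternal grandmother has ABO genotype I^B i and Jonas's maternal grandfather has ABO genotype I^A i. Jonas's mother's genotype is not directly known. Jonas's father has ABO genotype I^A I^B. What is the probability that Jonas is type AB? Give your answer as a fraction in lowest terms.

1/4

Jonas's mother's ABO genotype from I^B i × I^A i: 1/4 I^A I^B, 1/4 I^A i, 1/4 I^B i, 1/4 i i.
Crossing each possibility with the father I^A I^B and summing P(type AB): 1/4·1/2 + 1/4·1/4 + 1/4·1/4 + 1/4·0 = 1/4.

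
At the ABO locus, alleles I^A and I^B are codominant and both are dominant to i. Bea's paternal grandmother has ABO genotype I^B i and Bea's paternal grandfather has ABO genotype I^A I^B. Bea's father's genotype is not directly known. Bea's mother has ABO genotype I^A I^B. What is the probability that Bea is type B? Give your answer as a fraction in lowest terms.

3/8

Bea's father's ABO genotype from I^B i × I^A I^B: 1/4 I^A I^B, 1/4 I^A i, 1/4 I^B I^B, 1/4 I^B i.
Crossing each possibility with the mother I^A I^B and summing P(type B): 1/4·1/4 + 1/4·1/4 + 1/4·1/2 + 1/4·1/2 = 3/8.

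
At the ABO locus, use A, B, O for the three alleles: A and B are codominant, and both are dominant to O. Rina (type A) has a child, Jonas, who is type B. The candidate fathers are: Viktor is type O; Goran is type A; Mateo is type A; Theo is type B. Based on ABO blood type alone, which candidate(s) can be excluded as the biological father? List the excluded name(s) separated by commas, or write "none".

A candidate is excluded only if no genotype consistent with his phenotype could produce a type B child with a type A mother.
Viktor (type O): no genotype consistent with that phenotype can produce a type-B child with a type-A mother.
Goran (type A): no genotype consistent with that phenotype can produce a type-B child with a type-A mother.
Mateo (type A): no genotype consistent with that phenotype can produce a type-B child with a type-A mother.

Viktor, Goran, Mateo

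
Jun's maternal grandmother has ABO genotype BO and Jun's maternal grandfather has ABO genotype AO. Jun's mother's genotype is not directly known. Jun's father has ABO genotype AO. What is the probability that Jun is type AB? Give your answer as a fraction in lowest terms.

Jun's mother's ABO genotype from BO × AO: 1/4 AB, 1/4 AO, 1/4 BO, 1/4 OO.
Crossing each possibility with the father AO and summing P(type AB): 1/4·1/4 + 1/4·0 + 1/4·1/4 + 1/4·0 = 1/8.

1/8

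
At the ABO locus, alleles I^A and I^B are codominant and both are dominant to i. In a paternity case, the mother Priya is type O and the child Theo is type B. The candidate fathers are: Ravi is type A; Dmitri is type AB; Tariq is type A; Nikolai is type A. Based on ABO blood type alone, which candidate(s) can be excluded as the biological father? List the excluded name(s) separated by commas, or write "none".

A candidate is excluded only if no genotype consistent with his phenotype could produce a type B child with a type O mother.
Ravi (type A): no genotype consistent with that phenotype can produce a type-B child with a type-O mother.
Tariq (type A): no genotype consistent with that phenotype can produce a type-B child with a type-O mother.
Nikolai (type A): no genotype consistent with that phenotype can produce a type-B child with a type-O mother.

Ravi, Tariq, Nikolai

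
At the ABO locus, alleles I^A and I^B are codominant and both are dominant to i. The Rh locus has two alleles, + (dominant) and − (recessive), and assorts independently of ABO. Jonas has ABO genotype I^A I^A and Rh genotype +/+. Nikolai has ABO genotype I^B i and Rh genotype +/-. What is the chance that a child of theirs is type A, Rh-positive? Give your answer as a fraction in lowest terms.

ABO cross I^A I^A × I^B i → offspring phenotypes: 1/2 A, 1/2 AB.
Rh cross +/+ × +/- → 1 Rh+.
Independent loci: P(type A, Rh-positive) = 1/2 × 1 = 1/2.

1/2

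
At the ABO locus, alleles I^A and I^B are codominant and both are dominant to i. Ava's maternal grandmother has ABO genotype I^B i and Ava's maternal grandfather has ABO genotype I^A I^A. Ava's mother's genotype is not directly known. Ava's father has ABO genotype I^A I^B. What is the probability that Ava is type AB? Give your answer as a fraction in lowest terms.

3/8

Ava's mother's ABO genotype from I^B i × I^A I^A: 1/2 I^A I^B, 1/2 I^A i.
Crossing each possibility with the father I^A I^B and summing P(type AB): 1/2·1/2 + 1/2·1/4 = 3/8.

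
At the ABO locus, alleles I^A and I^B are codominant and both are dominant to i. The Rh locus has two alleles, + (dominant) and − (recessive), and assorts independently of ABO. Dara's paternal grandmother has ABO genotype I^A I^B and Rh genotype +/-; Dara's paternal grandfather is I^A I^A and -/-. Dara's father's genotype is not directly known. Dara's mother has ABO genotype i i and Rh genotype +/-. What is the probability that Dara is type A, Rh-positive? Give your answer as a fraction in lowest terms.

Dara's father's ABO genotype from I^A I^B × I^A I^A: 1/2 I^A I^A, 1/2 I^A I^B.
Crossing each possibility with the mother i i and summing P(type A): 1/2·1 + 1/2·1/2 = 3/4.
Similarly for Rh via the father's Rh distribution: P(Rh+) = 5/8.
Independent loci: 3/4 × 5/8 = 15/32.

15/32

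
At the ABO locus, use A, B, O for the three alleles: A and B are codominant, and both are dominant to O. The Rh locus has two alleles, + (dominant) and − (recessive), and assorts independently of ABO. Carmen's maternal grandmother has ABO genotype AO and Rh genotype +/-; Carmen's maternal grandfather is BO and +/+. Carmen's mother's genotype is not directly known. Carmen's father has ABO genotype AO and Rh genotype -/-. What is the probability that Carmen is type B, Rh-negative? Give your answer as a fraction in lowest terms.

1/32

Carmen's mother's ABO genotype from AO × BO: 1/4 AB, 1/4 AO, 1/4 BO, 1/4 OO.
Crossing each possibility with the father AO and summing P(type B): 1/4·1/4 + 1/4·0 + 1/4·1/4 + 1/4·0 = 1/8.
Similarly for Rh via the mother's Rh distribution: P(Rh-) = 1/4.
Independent loci: 1/8 × 1/4 = 1/32.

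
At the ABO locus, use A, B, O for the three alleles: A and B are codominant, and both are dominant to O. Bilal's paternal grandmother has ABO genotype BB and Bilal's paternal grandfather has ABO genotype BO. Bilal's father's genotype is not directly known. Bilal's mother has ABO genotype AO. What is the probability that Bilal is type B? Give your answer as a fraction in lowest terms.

3/8

Bilal's father's ABO genotype from BB × BO: 1/2 BB, 1/2 BO.
Crossing each possibility with the mother AO and summing P(type B): 1/2·1/2 + 1/2·1/4 = 3/8.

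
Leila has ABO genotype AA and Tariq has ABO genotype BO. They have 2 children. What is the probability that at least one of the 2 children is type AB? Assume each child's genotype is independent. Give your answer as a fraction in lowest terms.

ABO cross AA × BO → 1/2 A, 1/2 AB.
So P(type AB) = 1/2 per child.
P(none) = (1/2)^2 = 1/4; P(at least one) = 1 − 1/4 = 3/4.

3/4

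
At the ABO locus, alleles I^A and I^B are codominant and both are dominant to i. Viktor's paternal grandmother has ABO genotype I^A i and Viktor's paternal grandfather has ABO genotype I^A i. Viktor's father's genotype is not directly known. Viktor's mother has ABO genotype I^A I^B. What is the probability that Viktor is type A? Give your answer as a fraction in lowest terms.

Viktor's father's ABO genotype from I^A i × I^A i: 1/4 I^A I^A, 1/2 I^A i, 1/4 i i.
Crossing each possibility with the mother I^A I^B and summing P(type A): 1/4·1/2 + 1/2·1/2 + 1/4·1/2 = 1/2.

1/2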